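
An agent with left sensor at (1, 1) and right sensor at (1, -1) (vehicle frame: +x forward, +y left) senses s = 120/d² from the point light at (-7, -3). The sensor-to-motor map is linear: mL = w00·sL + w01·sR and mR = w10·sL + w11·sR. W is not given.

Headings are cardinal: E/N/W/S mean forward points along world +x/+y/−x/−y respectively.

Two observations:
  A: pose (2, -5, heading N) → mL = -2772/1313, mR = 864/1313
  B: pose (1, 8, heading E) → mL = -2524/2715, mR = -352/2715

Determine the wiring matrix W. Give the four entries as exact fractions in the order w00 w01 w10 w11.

-1/2 -1 1 -1

obs A: pose=(2,-5,N) → sL=24/13, sR=120/101, mL=-2772/1313, mR=864/1313
obs B: pose=(1,8,E) → sL=8/15, sR=120/181, mL=-2524/2715, mR=-352/2715
sensor matrix S = [[24/13, 120/101], [8/15, 120/181]]; det S = 140288/237653
solve [mL_A; mL_B] = S·[w00; w01] and [mR_A; mR_B] = S·[w10; w11]:
  w00 = -1/2, w01 = -1, w10 = 1, w11 = -1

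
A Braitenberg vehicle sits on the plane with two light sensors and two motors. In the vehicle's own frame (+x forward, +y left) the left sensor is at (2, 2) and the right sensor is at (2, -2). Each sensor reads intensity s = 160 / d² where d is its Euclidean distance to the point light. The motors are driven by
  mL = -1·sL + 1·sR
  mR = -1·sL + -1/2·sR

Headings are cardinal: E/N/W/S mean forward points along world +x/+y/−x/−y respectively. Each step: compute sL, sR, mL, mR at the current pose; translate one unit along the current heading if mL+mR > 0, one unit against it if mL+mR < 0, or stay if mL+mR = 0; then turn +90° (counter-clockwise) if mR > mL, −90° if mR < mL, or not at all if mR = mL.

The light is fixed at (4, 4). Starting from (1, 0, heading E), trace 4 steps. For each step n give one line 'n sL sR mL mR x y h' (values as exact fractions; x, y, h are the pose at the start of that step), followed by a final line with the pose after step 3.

0 32 160/37 -1024/37 -1264/37 1 0 E
1 4 20/9 -16/9 -46/9 0 0 S
2 160/61 160/37 3840/2257 -10800/2257 0 1 W
3 80/13 80 960/13 -600/13 1 1 N
final 1 2 E

n=0: pose=(1,0,E); sL=32, sR=160/37; mL=-1024/37, mR=-1264/37; mL+mR=-2288/37 → advance -1; mR−mL=-240/37 → turn -1·90°
n=1: pose=(0,0,S); sL=4, sR=20/9; mL=-16/9, mR=-46/9; mL+mR=-62/9 → advance -1; mR−mL=-10/3 → turn -1·90°
n=2: pose=(0,1,W); sL=160/61, sR=160/37; mL=3840/2257, mR=-10800/2257; mL+mR=-6960/2257 → advance -1; mR−mL=-240/37 → turn -1·90°
n=3: pose=(1,1,N); sL=80/13, sR=80; mL=960/13, mR=-600/13; mL+mR=360/13 → advance +1; mR−mL=-120 → turn -1·90°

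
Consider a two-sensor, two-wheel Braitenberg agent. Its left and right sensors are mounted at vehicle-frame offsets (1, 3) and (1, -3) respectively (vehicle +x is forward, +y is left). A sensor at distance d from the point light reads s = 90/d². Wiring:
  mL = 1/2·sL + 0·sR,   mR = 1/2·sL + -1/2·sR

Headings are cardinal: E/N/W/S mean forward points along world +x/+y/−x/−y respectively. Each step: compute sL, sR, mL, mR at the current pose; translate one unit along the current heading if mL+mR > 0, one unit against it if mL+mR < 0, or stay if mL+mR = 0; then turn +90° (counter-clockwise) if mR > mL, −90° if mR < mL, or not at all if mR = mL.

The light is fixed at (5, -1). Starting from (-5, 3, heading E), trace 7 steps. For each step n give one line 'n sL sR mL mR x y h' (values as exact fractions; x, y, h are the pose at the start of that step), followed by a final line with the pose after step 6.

n=0: pose=(-5,3,E); sL=9/13, sR=45/41; mL=9/26, mR=-108/533; mL+mR=153/1066 → advance +1; mR−mL=-45/82 → turn -1·90°
n=1: pose=(-4,3,S); sL=2, sR=10/17; mL=1, mR=12/17; mL+mR=29/17 → advance +1; mR−mL=-5/17 → turn -1·90°
n=2: pose=(-4,2,W); sL=9/10, sR=45/68; mL=9/20, mR=81/680; mL+mR=387/680 → advance +1; mR−mL=-45/136 → turn -1·90°
n=3: pose=(-5,2,N); sL=18/37, sR=18/13; mL=9/37, mR=-216/481; mL+mR=-99/481 → advance -1; mR−mL=-9/13 → turn -1·90°
n=4: pose=(-5,1,E); sL=45/53, sR=45/41; mL=45/106, mR=-270/2173; mL+mR=1305/4346 → advance +1; mR−mL=-45/82 → turn -1·90°
n=5: pose=(-4,1,S); sL=90/37, sR=18/29; mL=45/37, mR=972/1073; mL+mR=2277/1073 → advance +1; mR−mL=-9/29 → turn -1·90°
n=6: pose=(-4,0,W); sL=45/52, sR=45/58; mL=45/104, mR=135/3016; mL+mR=180/377 → advance +1; mR−mL=-45/116 → turn -1·90°

0 9/13 45/41 9/26 -108/533 -5 3 E
1 2 10/17 1 12/17 -4 3 S
2 9/10 45/68 9/20 81/680 -4 2 W
3 18/37 18/13 9/37 -216/481 -5 2 N
4 45/53 45/41 45/106 -270/2173 -5 1 E
5 90/37 18/29 45/37 972/1073 -4 1 S
6 45/52 45/58 45/104 135/3016 -4 0 W
final -5 0 N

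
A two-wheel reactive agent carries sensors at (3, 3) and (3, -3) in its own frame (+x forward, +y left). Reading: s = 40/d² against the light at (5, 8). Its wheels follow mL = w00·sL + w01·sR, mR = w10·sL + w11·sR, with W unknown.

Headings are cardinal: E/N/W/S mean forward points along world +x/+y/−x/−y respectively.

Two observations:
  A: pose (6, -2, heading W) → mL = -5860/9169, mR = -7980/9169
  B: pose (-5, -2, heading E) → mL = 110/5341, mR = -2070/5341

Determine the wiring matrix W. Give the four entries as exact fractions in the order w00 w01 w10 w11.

1/2 -1 -1/2 -1

obs A: pose=(6,-2,W) → sL=40/173, sR=40/53, mL=-5860/9169, mR=-7980/9169
obs B: pose=(-5,-2,E) → sL=20/49, sR=20/109, mL=110/5341, mR=-2070/5341
sensor matrix S = [[40/173, 40/53], [20/49, 20/109]]; det S = -13008000/48971629
solve [mL_A; mL_B] = S·[w00; w01] and [mR_A; mR_B] = S·[w10; w11]:
  w00 = 1/2, w01 = -1, w10 = -1/2, w11 = -1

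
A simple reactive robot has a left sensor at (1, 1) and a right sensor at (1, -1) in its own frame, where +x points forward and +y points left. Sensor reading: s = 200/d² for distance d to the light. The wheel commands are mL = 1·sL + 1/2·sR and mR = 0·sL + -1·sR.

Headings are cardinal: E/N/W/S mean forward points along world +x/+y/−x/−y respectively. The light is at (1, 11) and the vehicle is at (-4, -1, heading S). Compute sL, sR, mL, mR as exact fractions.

40/37 40/41 2380/1517 -40/41

left sensor world pos  = (-3, -2); dL² = 185
right sensor world pos = (-5, -2); dR² = 205
sL = 200/185 = 40/37
sR = 200/205 = 40/41
mL = 1·sL + 1/2·sR = 2380/1517
mR = 0·sL + -1·sR = -40/41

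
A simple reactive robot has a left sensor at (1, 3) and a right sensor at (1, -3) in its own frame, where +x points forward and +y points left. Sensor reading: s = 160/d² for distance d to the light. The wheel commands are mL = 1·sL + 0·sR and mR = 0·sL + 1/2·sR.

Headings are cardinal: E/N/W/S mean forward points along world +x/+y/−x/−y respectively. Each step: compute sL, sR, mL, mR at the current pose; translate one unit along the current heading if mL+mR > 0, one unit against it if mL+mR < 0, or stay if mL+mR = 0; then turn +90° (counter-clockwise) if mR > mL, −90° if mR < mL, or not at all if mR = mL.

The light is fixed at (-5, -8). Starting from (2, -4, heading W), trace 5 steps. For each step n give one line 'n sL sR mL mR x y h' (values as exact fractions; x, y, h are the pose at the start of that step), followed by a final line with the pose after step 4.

0 160/37 32/17 160/37 16/17 2 -4 W
1 80/17 80/53 80/17 40/53 1 -4 N
2 160/113 160/53 160/113 80/53 1 -3 E
3 40/13 20/17 40/13 10/17 2 -3 N
4 32/29 160/73 32/29 80/73 2 -2 E
final 3 -2 S

n=0: pose=(2,-4,W); sL=160/37, sR=32/17; mL=160/37, mR=16/17; mL+mR=3312/629 → advance +1; mR−mL=-2128/629 → turn -1·90°
n=1: pose=(1,-4,N); sL=80/17, sR=80/53; mL=80/17, mR=40/53; mL+mR=4920/901 → advance +1; mR−mL=-3560/901 → turn -1·90°
n=2: pose=(1,-3,E); sL=160/113, sR=160/53; mL=160/113, mR=80/53; mL+mR=17520/5989 → advance +1; mR−mL=560/5989 → turn +1·90°
n=3: pose=(2,-3,N); sL=40/13, sR=20/17; mL=40/13, mR=10/17; mL+mR=810/221 → advance +1; mR−mL=-550/221 → turn -1·90°
n=4: pose=(2,-2,E); sL=32/29, sR=160/73; mL=32/29, mR=80/73; mL+mR=4656/2117 → advance +1; mR−mL=-16/2117 → turn -1·90°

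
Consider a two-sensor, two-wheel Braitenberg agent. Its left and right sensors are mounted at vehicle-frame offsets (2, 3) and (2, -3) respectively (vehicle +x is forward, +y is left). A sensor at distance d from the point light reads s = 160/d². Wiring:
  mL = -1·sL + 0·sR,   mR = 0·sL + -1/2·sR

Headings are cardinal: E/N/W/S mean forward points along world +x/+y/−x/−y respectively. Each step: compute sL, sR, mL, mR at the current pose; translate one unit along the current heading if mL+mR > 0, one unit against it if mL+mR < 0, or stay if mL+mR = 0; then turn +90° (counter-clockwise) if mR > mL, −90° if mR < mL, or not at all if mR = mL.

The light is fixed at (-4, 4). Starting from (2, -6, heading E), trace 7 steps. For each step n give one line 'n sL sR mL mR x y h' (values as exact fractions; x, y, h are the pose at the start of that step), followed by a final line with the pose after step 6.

n=0: pose=(2,-6,E); sL=160/113, sR=160/233; mL=-160/113, mR=-80/233; mL+mR=-46320/26329 → advance -1; mR−mL=28240/26329 → turn +1·90°
n=1: pose=(1,-6,N); sL=40/17, sR=5/4; mL=-40/17, mR=-5/8; mL+mR=-405/136 → advance -1; mR−mL=235/136 → turn +1·90°
n=2: pose=(1,-7,W); sL=32/41, sR=160/73; mL=-32/41, mR=-80/73; mL+mR=-5616/2993 → advance -1; mR−mL=-944/2993 → turn -1·90°
n=3: pose=(2,-7,N); sL=16/9, sR=80/81; mL=-16/9, mR=-40/81; mL+mR=-184/81 → advance -1; mR−mL=104/81 → turn +1·90°
n=4: pose=(2,-8,W); sL=160/241, sR=160/97; mL=-160/241, mR=-80/97; mL+mR=-34800/23377 → advance -1; mR−mL=-3760/23377 → turn -1·90°
n=5: pose=(3,-8,N); sL=40/29, sR=4/5; mL=-40/29, mR=-2/5; mL+mR=-258/145 → advance -1; mR−mL=142/145 → turn +1·90°
n=6: pose=(3,-9,W); sL=160/281, sR=32/25; mL=-160/281, mR=-16/25; mL+mR=-8496/7025 → advance -1; mR−mL=-496/7025 → turn -1·90°

0 160/113 160/233 -160/113 -80/233 2 -6 E
1 40/17 5/4 -40/17 -5/8 1 -6 N
2 32/41 160/73 -32/41 -80/73 1 -7 W
3 16/9 80/81 -16/9 -40/81 2 -7 N
4 160/241 160/97 -160/241 -80/97 2 -8 W
5 40/29 4/5 -40/29 -2/5 3 -8 N
6 160/281 32/25 -160/281 -16/25 3 -9 W
final 4 -9 N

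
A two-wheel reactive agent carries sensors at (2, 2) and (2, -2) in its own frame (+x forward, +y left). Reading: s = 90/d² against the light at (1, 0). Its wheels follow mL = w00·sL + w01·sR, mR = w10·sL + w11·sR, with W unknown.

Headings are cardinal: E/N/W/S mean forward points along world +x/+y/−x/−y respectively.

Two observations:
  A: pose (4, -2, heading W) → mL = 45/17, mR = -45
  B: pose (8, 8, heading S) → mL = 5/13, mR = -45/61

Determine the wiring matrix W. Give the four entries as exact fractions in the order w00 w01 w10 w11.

1/2 0 0 -1/2

obs A: pose=(4,-2,W) → sL=90/17, sR=90, mL=45/17, mR=-45
obs B: pose=(8,8,S) → sL=10/13, sR=90/61, mL=5/13, mR=-45/61
sensor matrix S = [[90/17, 90], [10/13, 90/61]]; det S = -828000/13481
solve [mL_A; mL_B] = S·[w00; w01] and [mR_A; mR_B] = S·[w10; w11]:
  w00 = 1/2, w01 = 0, w10 = 0, w11 = -1/2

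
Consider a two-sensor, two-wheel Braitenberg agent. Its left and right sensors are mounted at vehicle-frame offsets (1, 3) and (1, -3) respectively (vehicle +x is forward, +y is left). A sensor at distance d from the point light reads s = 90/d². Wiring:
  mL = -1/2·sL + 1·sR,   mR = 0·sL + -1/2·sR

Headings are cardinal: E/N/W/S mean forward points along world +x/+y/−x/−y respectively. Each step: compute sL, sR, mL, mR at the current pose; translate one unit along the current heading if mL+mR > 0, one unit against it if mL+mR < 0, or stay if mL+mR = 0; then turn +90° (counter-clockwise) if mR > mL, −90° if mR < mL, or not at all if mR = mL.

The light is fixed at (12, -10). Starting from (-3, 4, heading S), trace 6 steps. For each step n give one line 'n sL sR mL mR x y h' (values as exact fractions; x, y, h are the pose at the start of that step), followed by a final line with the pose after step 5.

0 90/313 90/493 5985/154309 -45/493 -3 4 S
1 9/40 9/58 99/2320 -9/116 -3 5 W
2 18/109 90/377 6417/41093 -45/377 -2 5 N
3 9/53 45/169 3249/17914 -45/338 -2 6 E
4 18/65 90/481 9/185 -45/481 -1 6 S
5 45/196 45/298 2115/58408 -45/596 -1 7 W
final 0 7 N

n=0: pose=(-3,4,S); sL=90/313, sR=90/493; mL=5985/154309, mR=-45/493; mL+mR=-8100/154309 → advance -1; mR−mL=-20070/154309 → turn -1·90°
n=1: pose=(-3,5,W); sL=9/40, sR=9/58; mL=99/2320, mR=-9/116; mL+mR=-81/2320 → advance -1; mR−mL=-279/2320 → turn -1·90°
n=2: pose=(-2,5,N); sL=18/109, sR=90/377; mL=6417/41093, mR=-45/377; mL+mR=1512/41093 → advance +1; mR−mL=-11322/41093 → turn -1·90°
n=3: pose=(-2,6,E); sL=9/53, sR=45/169; mL=3249/17914, mR=-45/338; mL+mR=432/8957 → advance +1; mR−mL=-2817/8957 → turn -1·90°
n=4: pose=(-1,6,S); sL=18/65, sR=90/481; mL=9/185, mR=-45/481; mL+mR=-108/2405 → advance -1; mR−mL=-342/2405 → turn -1·90°
n=5: pose=(-1,7,W); sL=45/196, sR=45/298; mL=2115/58408, mR=-45/596; mL+mR=-2295/58408 → advance -1; mR−mL=-6525/58408 → turn -1·90°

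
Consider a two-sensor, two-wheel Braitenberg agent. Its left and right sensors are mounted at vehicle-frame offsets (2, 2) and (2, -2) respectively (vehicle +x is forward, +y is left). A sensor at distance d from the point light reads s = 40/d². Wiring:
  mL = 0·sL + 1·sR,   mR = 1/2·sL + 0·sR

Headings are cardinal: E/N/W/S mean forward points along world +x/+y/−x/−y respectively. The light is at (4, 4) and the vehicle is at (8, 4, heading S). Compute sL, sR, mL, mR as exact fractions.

1 5 5 1/2

left sensor world pos  = (10, 2); dL² = 40
right sensor world pos = (6, 2); dR² = 8
sL = 40/40 = 1
sR = 40/8 = 5
mL = 0·sL + 1·sR = 5
mR = 1/2·sL + 0·sR = 1/2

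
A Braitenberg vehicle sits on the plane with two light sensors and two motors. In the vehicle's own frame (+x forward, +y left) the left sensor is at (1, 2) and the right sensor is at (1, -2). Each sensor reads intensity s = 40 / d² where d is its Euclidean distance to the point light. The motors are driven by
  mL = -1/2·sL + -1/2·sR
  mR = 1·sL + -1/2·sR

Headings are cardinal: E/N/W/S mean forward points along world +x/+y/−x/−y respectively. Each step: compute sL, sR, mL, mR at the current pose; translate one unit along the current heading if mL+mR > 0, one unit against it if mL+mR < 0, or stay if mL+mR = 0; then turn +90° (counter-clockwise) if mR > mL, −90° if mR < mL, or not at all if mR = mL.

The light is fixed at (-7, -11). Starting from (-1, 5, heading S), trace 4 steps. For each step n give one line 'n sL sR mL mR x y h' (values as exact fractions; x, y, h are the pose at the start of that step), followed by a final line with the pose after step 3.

n=0: pose=(-1,5,S); sL=40/289, sR=40/241; mL=-10600/69649, mR=3860/69649; mL+mR=-6740/69649 → advance -1; mR−mL=60/289 → turn +1·90°
n=1: pose=(-1,6,E); sL=4/41, sR=20/137; mL=-684/5617, mR=138/5617; mL+mR=-546/5617 → advance -1; mR−mL=6/41 → turn +1·90°
n=2: pose=(-2,6,N); sL=40/333, sR=40/373; mL=-14120/124209, mR=8260/124209; mL+mR=-5860/124209 → advance -1; mR−mL=20/111 → turn +1·90°
n=3: pose=(-2,5,W); sL=10/53, sR=2/17; mL=-138/901, mR=117/901; mL+mR=-21/901 → advance -1; mR−mL=15/53 → turn +1·90°

0 40/289 40/241 -10600/69649 3860/69649 -1 5 S
1 4/41 20/137 -684/5617 138/5617 -1 6 E
2 40/333 40/373 -14120/124209 8260/124209 -2 6 N
3 10/53 2/17 -138/901 117/901 -2 5 W
final -1 5 S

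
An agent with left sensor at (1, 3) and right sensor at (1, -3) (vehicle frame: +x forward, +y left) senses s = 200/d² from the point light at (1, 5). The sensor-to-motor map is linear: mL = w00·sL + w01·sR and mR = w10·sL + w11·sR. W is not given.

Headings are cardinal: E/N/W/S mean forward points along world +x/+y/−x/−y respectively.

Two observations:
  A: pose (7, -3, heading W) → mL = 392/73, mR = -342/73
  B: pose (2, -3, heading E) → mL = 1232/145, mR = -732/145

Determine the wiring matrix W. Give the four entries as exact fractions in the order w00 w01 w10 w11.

obs A: pose=(7,-3,W) → sL=100/73, sR=4, mL=392/73, mR=-342/73
obs B: pose=(2,-3,E) → sL=200/29, sR=8/5, mL=1232/145, mR=-732/145
sensor matrix S = [[100/73, 4], [200/29, 8/5]]; det S = -53760/2117
solve [mL_A; mL_B] = S·[w00; w01] and [mR_A; mR_B] = S·[w10; w11]:
  w00 = 1, w01 = 1, w10 = -1/2, w11 = -1

1 1 -1/2 -1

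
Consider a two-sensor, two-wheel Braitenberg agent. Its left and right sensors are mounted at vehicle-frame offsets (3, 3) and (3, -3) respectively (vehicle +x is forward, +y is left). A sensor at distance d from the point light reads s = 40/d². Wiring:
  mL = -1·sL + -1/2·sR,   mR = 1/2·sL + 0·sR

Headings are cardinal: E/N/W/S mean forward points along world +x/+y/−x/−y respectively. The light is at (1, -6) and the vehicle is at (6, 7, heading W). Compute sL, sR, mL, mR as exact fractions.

left sensor world pos  = (3, 4); dL² = 104
right sensor world pos = (3, 10); dR² = 260
sL = 40/104 = 5/13
sR = 40/260 = 2/13
mL = -1·sL + -1/2·sR = -6/13
mR = 1/2·sL + 0·sR = 5/26

5/13 2/13 -6/13 5/26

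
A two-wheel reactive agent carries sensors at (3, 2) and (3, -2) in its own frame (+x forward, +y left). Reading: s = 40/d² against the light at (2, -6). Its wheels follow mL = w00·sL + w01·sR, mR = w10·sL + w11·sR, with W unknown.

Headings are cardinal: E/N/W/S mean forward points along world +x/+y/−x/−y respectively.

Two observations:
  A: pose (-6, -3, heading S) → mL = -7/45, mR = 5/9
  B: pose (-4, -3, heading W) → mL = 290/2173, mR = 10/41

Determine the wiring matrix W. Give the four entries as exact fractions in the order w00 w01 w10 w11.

obs A: pose=(-6,-3,S) → sL=10/9, sR=2/5, mL=-7/45, mR=5/9
obs B: pose=(-4,-3,W) → sL=20/41, sR=20/53, mL=290/2173, mR=10/41
sensor matrix S = [[10/9, 2/5], [20/41, 20/53]]; det S = 4384/19557
solve [mL_A; mL_B] = S·[w00; w01] and [mR_A; mR_B] = S·[w10; w11]:
  w00 = -1/2, w01 = 1, w10 = 1/2, w11 = 0

-1/2 1 1/2 0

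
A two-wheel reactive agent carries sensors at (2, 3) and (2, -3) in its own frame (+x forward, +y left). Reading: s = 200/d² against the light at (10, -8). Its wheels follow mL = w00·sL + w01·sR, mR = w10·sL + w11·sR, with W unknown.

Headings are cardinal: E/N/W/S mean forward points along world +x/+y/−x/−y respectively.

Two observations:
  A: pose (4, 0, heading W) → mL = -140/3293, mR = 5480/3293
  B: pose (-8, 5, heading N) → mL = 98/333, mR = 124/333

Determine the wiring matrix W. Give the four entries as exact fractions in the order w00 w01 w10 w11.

-1/2 1 1/2 1/2

obs A: pose=(4,0,W) → sL=200/89, sR=40/37, mL=-140/3293, mR=5480/3293
obs B: pose=(-8,5,N) → sL=100/333, sR=4/9, mL=98/333, mR=124/333
sensor matrix S = [[200/89, 40/37], [100/333, 4/9]]; det S = 246400/365523
solve [mL_A; mL_B] = S·[w00; w01] and [mR_A; mR_B] = S·[w10; w11]:
  w00 = -1/2, w01 = 1, w10 = 1/2, w11 = 1/2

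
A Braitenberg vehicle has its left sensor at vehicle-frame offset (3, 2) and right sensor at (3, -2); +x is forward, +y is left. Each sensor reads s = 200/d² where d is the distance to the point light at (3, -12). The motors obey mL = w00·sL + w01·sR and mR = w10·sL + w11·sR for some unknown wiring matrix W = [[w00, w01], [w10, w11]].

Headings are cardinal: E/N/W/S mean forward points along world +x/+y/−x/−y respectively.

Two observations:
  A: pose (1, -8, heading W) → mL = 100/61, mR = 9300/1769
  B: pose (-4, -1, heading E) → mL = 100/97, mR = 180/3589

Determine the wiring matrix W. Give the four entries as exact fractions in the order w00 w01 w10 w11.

obs A: pose=(1,-8,W) → sL=200/29, sR=200/61, mL=100/61, mR=9300/1769
obs B: pose=(-4,-1,E) → sL=40/37, sR=200/97, mL=100/97, mR=180/3589
sensor matrix S = [[200/29, 200/61], [40/37, 200/97]]; det S = 67776000/6348941
solve [mL_A; mL_B] = S·[w00; w01] and [mR_A; mR_B] = S·[w10; w11]:
  w00 = 0, w01 = 1/2, w10 = 1, w11 = -1/2

0 1/2 1 -1/2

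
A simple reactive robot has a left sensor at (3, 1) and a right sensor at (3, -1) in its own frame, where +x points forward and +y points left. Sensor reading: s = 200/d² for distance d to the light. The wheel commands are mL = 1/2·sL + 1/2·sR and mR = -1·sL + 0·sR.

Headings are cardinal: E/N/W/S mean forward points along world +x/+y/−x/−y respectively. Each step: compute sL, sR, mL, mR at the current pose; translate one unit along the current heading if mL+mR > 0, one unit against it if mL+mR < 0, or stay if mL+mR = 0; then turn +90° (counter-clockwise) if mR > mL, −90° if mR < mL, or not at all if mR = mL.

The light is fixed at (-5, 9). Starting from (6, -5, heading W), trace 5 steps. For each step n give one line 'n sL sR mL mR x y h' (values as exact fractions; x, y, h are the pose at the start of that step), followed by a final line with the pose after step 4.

0 200/289 200/233 52200/67337 -200/289 6 -5 W
1 100/101 100/121 11100/12221 -100/101 5 -5 N
2 40/73 8/17 632/1241 -40/73 5 -6 E
3 25/53 50/97 5075/10282 -25/53 4 -6 S
4 8/13 200/261 2344/3393 -8/13 4 -7 W
final 3 -7 N

n=0: pose=(6,-5,W); sL=200/289, sR=200/233; mL=52200/67337, mR=-200/289; mL+mR=5600/67337 → advance +1; mR−mL=-98800/67337 → turn -1·90°
n=1: pose=(5,-5,N); sL=100/101, sR=100/121; mL=11100/12221, mR=-100/101; mL+mR=-1000/12221 → advance -1; mR−mL=-23200/12221 → turn -1·90°
n=2: pose=(5,-6,E); sL=40/73, sR=8/17; mL=632/1241, mR=-40/73; mL+mR=-48/1241 → advance -1; mR−mL=-1312/1241 → turn -1·90°
n=3: pose=(4,-6,S); sL=25/53, sR=50/97; mL=5075/10282, mR=-25/53; mL+mR=225/10282 → advance +1; mR−mL=-9925/10282 → turn -1·90°
n=4: pose=(4,-7,W); sL=8/13, sR=200/261; mL=2344/3393, mR=-8/13; mL+mR=256/3393 → advance +1; mR−mL=-4432/3393 → turn -1·90°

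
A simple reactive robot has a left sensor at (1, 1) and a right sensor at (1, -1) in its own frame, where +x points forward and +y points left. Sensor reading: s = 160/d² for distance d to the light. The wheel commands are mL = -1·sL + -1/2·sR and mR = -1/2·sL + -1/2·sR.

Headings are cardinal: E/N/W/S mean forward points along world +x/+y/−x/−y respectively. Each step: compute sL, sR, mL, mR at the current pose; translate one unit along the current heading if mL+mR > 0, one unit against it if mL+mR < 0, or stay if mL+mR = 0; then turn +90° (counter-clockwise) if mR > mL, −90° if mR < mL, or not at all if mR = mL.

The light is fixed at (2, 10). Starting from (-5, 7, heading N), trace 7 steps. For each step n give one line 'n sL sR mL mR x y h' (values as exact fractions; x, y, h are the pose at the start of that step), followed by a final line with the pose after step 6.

0 40/17 4 -74/17 -54/17 -5 7 N
1 160/89 160/73 -18800/6497 -12960/6497 -5 6 W
2 16/5 80/37 -792/185 -496/185 -4 6 S
3 160/29 160/41 -8880/1189 -5600/1189 -4 7 E
4 40/17 4 -74/17 -54/17 -5 7 N
5 160/89 160/73 -18800/6497 -12960/6497 -5 6 W
6 16/5 80/37 -792/185 -496/185 -4 6 S
final -4 7 E

n=0: pose=(-5,7,N); sL=40/17, sR=4; mL=-74/17, mR=-54/17; mL+mR=-128/17 → advance -1; mR−mL=20/17 → turn +1·90°
n=1: pose=(-5,6,W); sL=160/89, sR=160/73; mL=-18800/6497, mR=-12960/6497; mL+mR=-31760/6497 → advance -1; mR−mL=80/89 → turn +1·90°
n=2: pose=(-4,6,S); sL=16/5, sR=80/37; mL=-792/185, mR=-496/185; mL+mR=-1288/185 → advance -1; mR−mL=8/5 → turn +1·90°
n=3: pose=(-4,7,E); sL=160/29, sR=160/41; mL=-8880/1189, mR=-5600/1189; mL+mR=-14480/1189 → advance -1; mR−mL=80/29 → turn +1·90°
n=4: pose=(-5,7,N); sL=40/17, sR=4; mL=-74/17, mR=-54/17; mL+mR=-128/17 → advance -1; mR−mL=20/17 → turn +1·90°
n=5: pose=(-5,6,W); sL=160/89, sR=160/73; mL=-18800/6497, mR=-12960/6497; mL+mR=-31760/6497 → advance -1; mR−mL=80/89 → turn +1·90°
n=6: pose=(-4,6,S); sL=16/5, sR=80/37; mL=-792/185, mR=-496/185; mL+mR=-1288/185 → advance -1; mR−mL=8/5 → turn +1·90°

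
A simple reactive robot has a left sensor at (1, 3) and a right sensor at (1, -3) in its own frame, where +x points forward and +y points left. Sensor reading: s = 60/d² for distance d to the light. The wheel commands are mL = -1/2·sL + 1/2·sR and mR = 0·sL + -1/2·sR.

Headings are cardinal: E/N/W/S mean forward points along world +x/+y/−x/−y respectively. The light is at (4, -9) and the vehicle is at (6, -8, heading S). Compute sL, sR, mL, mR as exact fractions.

12/5 60 144/5 -30

left sensor world pos  = (9, -9); dL² = 25
right sensor world pos = (3, -9); dR² = 1
sL = 60/25 = 12/5
sR = 60/1 = 60
mL = -1/2·sL + 1/2·sR = 144/5
mR = 0·sL + -1/2·sR = -30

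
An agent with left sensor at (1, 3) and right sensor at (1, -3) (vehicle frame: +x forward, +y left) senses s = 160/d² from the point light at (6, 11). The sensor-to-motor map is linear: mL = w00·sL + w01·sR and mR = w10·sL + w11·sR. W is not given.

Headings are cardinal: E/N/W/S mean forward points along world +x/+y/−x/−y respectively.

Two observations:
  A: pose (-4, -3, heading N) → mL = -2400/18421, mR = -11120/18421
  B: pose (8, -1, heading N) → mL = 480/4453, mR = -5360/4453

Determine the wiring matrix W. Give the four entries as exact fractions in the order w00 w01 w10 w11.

1/2 -1/2 -1/2 -1/2

obs A: pose=(-4,-3,N) → sL=80/169, sR=80/109, mL=-2400/18421, mR=-11120/18421
obs B: pose=(8,-1,N) → sL=80/61, sR=80/73, mL=480/4453, mR=-5360/4453
sensor matrix S = [[80/169, 80/109], [80/61, 80/73]]; det S = -36403200/82028713
solve [mL_A; mL_B] = S·[w00; w01] and [mR_A; mR_B] = S·[w10; w11]:
  w00 = 1/2, w01 = -1/2, w10 = -1/2, w11 = -1/2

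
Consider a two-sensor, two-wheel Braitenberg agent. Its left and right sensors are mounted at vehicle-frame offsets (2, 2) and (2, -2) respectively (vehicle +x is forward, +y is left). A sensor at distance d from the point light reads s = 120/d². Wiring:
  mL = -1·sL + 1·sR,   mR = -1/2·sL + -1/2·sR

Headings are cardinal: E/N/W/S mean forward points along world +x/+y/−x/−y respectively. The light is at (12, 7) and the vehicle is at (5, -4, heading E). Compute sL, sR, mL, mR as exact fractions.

left sensor world pos  = (7, -2); dL² = 106
right sensor world pos = (7, -6); dR² = 194
sL = 120/106 = 60/53
sR = 120/194 = 60/97
mL = -1·sL + 1·sR = -2640/5141
mR = -1/2·sL + -1/2·sR = -4500/5141

60/53 60/97 -2640/5141 -4500/5141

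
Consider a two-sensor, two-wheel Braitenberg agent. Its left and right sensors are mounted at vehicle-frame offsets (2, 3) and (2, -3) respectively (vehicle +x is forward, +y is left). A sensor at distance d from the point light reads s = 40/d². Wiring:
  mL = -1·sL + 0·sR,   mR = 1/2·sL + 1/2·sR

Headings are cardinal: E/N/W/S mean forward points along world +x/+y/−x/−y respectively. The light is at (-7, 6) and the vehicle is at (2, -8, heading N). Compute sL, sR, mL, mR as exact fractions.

left sensor world pos  = (-1, -6); dL² = 180
right sensor world pos = (5, -6); dR² = 288
sL = 40/180 = 2/9
sR = 40/288 = 5/36
mL = -1·sL + 0·sR = -2/9
mR = 1/2·sL + 1/2·sR = 13/72

2/9 5/36 -2/9 13/72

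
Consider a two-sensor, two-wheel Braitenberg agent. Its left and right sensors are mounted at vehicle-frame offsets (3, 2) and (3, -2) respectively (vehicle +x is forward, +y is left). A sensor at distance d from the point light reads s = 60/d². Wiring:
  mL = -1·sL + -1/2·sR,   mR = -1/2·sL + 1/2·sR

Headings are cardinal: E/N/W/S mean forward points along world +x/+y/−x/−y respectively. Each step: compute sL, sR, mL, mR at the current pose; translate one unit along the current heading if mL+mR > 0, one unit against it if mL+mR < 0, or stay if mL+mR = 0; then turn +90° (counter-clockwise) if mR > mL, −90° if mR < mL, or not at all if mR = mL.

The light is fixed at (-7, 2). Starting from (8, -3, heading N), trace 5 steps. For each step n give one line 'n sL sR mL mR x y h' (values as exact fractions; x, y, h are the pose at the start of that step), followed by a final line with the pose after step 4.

0 60/173 60/293 -22770/50689 -3600/50689 8 -3 N
1 15/52 3/8 -99/208 9/208 8 -4 W
2 4/27 60/277 -1918/7479 256/7479 9 -4 S
3 6/37 6/41 -357/1517 -12/1517 9 -3 E
4 60/173 60/293 -22770/50689 -3600/50689 8 -3 N
final 8 -4 W

n=0: pose=(8,-3,N); sL=60/173, sR=60/293; mL=-22770/50689, mR=-3600/50689; mL+mR=-90/173 → advance -1; mR−mL=19170/50689 → turn +1·90°
n=1: pose=(8,-4,W); sL=15/52, sR=3/8; mL=-99/208, mR=9/208; mL+mR=-45/104 → advance -1; mR−mL=27/52 → turn +1·90°
n=2: pose=(9,-4,S); sL=4/27, sR=60/277; mL=-1918/7479, mR=256/7479; mL+mR=-2/9 → advance -1; mR−mL=2174/7479 → turn +1·90°
n=3: pose=(9,-3,E); sL=6/37, sR=6/41; mL=-357/1517, mR=-12/1517; mL+mR=-9/37 → advance -1; mR−mL=345/1517 → turn +1·90°
n=4: pose=(8,-3,N); sL=60/173, sR=60/293; mL=-22770/50689, mR=-3600/50689; mL+mR=-90/173 → advance -1; mR−mL=19170/50689 → turn +1·90°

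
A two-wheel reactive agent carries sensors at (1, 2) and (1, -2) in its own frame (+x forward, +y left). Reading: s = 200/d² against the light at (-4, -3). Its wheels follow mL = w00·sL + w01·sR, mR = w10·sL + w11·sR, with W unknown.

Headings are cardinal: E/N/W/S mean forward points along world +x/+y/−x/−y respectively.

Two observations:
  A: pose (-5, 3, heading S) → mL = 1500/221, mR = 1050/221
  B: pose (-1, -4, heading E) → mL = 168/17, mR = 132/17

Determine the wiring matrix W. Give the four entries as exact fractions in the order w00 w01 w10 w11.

1/2 1/2 1 -1/2

obs A: pose=(-5,3,S) → sL=100/13, sR=100/17, mL=1500/221, mR=1050/221
obs B: pose=(-1,-4,E) → sL=200/17, sR=8, mL=168/17, mR=132/17
sensor matrix S = [[100/13, 100/17], [200/17, 8]]; det S = -28800/3757
solve [mL_A; mL_B] = S·[w00; w01] and [mR_A; mR_B] = S·[w10; w11]:
  w00 = 1/2, w01 = 1/2, w10 = 1, w11 = -1/2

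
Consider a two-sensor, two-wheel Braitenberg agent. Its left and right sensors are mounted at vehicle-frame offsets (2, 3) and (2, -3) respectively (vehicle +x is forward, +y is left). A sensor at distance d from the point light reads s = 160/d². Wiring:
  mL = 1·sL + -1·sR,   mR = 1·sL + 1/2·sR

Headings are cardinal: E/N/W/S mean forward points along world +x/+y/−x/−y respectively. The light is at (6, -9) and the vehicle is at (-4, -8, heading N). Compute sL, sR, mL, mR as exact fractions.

left sensor world pos  = (-7, -6); dL² = 178
right sensor world pos = (-1, -6); dR² = 58
sL = 160/178 = 80/89
sR = 160/58 = 80/29
mL = 1·sL + -1·sR = -4800/2581
mR = 1·sL + 1/2·sR = 5880/2581

80/89 80/29 -4800/2581 5880/2581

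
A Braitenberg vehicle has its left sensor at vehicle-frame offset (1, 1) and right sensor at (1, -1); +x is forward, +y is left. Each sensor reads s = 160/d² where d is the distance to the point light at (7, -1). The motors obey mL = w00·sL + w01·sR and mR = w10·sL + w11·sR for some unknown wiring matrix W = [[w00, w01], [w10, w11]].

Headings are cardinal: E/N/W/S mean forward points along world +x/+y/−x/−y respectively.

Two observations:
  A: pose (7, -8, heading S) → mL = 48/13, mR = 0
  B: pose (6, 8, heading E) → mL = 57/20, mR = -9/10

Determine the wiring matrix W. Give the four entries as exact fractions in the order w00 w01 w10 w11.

obs A: pose=(7,-8,S) → sL=32/13, sR=32/13, mL=48/13, mR=0
obs B: pose=(6,8,E) → sL=8/5, sR=5/2, mL=57/20, mR=-9/10
sensor matrix S = [[32/13, 32/13], [8/5, 5/2]]; det S = 144/65
solve [mL_A; mL_B] = S·[w00; w01] and [mR_A; mR_B] = S·[w10; w11]:
  w00 = 1, w01 = 1/2, w10 = 1, w11 = -1

1 1/2 1 -1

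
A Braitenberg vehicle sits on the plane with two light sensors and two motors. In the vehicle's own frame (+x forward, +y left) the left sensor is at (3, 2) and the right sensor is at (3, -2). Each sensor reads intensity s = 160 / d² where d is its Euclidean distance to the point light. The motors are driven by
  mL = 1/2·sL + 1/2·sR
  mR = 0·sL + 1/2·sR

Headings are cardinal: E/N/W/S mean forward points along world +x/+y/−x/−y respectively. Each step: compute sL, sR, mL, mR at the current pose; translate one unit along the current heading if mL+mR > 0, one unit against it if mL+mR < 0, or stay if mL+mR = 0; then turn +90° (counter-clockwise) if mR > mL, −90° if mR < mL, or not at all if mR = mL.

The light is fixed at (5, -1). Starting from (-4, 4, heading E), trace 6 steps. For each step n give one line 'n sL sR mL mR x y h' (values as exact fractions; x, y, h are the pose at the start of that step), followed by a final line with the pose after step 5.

n=0: pose=(-4,4,E); sL=32/17, sR=32/9; mL=416/153, mR=16/9; mL+mR=688/153 → advance +1; mR−mL=-16/17 → turn -1·90°
n=1: pose=(-3,4,S); sL=4, sR=20/13; mL=36/13, mR=10/13; mL+mR=46/13 → advance +1; mR−mL=-2 → turn -1·90°
n=2: pose=(-3,3,W); sL=32/25, sR=160/157; mL=4512/3925, mR=80/157; mL+mR=6512/3925 → advance +1; mR−mL=-16/25 → turn -1·90°
n=3: pose=(-4,3,N); sL=16/17, sR=80/49; mL=1072/833, mR=40/49; mL+mR=1752/833 → advance +1; mR−mL=-8/17 → turn -1·90°
n=4: pose=(-4,4,E); sL=32/17, sR=32/9; mL=416/153, mR=16/9; mL+mR=688/153 → advance +1; mR−mL=-16/17 → turn -1·90°
n=5: pose=(-3,4,S); sL=4, sR=20/13; mL=36/13, mR=10/13; mL+mR=46/13 → advance +1; mR−mL=-2 → turn -1·90°

0 32/17 32/9 416/153 16/9 -4 4 E
1 4 20/13 36/13 10/13 -3 4 S
2 32/25 160/157 4512/3925 80/157 -3 3 W
3 16/17 80/49 1072/833 40/49 -4 3 N
4 32/17 32/9 416/153 16/9 -4 4 E
5 4 20/13 36/13 10/13 -3 4 S
final -3 3 W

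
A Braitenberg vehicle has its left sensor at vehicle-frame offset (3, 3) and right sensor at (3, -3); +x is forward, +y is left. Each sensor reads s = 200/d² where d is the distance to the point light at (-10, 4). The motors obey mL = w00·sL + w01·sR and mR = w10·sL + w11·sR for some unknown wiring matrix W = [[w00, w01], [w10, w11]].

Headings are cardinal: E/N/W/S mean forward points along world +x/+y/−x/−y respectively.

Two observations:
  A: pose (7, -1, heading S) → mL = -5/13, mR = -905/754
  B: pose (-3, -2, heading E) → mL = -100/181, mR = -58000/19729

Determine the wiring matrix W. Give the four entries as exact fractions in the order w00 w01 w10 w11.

0 -1/2 -1 -1

obs A: pose=(7,-1,S) → sL=25/58, sR=10/13, mL=-5/13, mR=-905/754
obs B: pose=(-3,-2,E) → sL=200/109, sR=200/181, mL=-100/181, mR=-58000/19729
sensor matrix S = [[25/58, 10/13], [200/109, 200/181]]; det S = -6955500/7437833
solve [mL_A; mL_B] = S·[w00; w01] and [mR_A; mR_B] = S·[w10; w11]:
  w00 = 0, w01 = -1/2, w10 = -1, w11 = -1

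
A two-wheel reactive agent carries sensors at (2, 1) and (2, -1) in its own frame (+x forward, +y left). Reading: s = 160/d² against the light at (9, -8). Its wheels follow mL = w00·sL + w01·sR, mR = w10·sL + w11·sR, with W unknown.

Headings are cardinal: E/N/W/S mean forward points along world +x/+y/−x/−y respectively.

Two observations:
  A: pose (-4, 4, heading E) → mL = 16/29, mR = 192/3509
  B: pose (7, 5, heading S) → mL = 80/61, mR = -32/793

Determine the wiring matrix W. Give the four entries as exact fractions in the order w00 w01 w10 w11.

1 0 -1/2 1/2

obs A: pose=(-4,4,E) → sL=16/29, sR=80/121, mL=16/29, mR=192/3509
obs B: pose=(7,5,S) → sL=80/61, sR=16/13, mL=80/61, mR=-32/793
sensor matrix S = [[16/29, 80/121], [80/61, 16/13]]; det S = -523264/2782637
solve [mL_A; mL_B] = S·[w00; w01] and [mR_A; mR_B] = S·[w10; w11]:
  w00 = 1, w01 = 0, w10 = -1/2, w11 = 1/2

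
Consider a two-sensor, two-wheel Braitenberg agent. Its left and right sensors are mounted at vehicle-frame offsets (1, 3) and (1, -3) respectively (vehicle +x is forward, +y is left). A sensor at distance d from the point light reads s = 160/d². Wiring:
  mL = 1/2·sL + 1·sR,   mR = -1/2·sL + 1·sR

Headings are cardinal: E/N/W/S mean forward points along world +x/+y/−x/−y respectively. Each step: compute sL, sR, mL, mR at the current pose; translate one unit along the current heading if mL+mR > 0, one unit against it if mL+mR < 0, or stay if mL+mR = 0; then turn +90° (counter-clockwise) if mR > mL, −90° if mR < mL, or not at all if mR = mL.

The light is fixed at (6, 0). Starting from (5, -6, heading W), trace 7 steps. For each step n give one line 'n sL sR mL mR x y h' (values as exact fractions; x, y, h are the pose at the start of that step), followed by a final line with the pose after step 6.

n=0: pose=(5,-6,W); sL=32/17, sR=160/13; mL=2928/221, mR=2512/221; mL+mR=320/13 → advance +1; mR−mL=-32/17 → turn -1·90°
n=1: pose=(4,-6,N); sL=16/5, sR=80/13; mL=504/65, mR=296/65; mL+mR=160/13 → advance +1; mR−mL=-16/5 → turn -1·90°
n=2: pose=(4,-5,E); sL=32, sR=32/13; mL=240/13, mR=-176/13; mL+mR=64/13 → advance +1; mR−mL=-32 → turn -1·90°
n=3: pose=(5,-5,S); sL=4, sR=40/13; mL=66/13, mR=14/13; mL+mR=80/13 → advance +1; mR−mL=-4 → turn -1·90°
n=4: pose=(5,-6,W); sL=32/17, sR=160/13; mL=2928/221, mR=2512/221; mL+mR=320/13 → advance +1; mR−mL=-32/17 → turn -1·90°
n=5: pose=(4,-6,N); sL=16/5, sR=80/13; mL=504/65, mR=296/65; mL+mR=160/13 → advance +1; mR−mL=-16/5 → turn -1·90°
n=6: pose=(4,-5,E); sL=32, sR=32/13; mL=240/13, mR=-176/13; mL+mR=64/13 → advance +1; mR−mL=-32 → turn -1·90°

0 32/17 160/13 2928/221 2512/221 5 -6 W
1 16/5 80/13 504/65 296/65 4 -6 N
2 32 32/13 240/13 -176/13 4 -5 E
3 4 40/13 66/13 14/13 5 -5 S
4 32/17 160/13 2928/221 2512/221 5 -6 W
5 16/5 80/13 504/65 296/65 4 -6 N
6 32 32/13 240/13 -176/13 4 -5 E
final 5 -5 S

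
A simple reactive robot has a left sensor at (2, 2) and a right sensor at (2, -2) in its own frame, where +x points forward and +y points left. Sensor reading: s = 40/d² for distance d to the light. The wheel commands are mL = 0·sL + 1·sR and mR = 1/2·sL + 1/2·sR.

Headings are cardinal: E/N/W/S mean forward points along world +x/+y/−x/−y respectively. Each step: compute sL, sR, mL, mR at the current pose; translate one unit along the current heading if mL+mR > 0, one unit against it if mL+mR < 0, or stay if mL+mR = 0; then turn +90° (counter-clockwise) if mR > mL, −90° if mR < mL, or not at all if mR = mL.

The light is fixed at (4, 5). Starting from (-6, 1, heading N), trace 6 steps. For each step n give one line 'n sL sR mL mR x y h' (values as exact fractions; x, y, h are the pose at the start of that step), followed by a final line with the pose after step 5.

n=0: pose=(-6,1,N); sL=10/37, sR=10/17; mL=10/17, mR=270/629; mL+mR=640/629 → advance +1; mR−mL=-100/629 → turn -1·90°
n=1: pose=(-6,2,E); sL=8/13, sR=40/89; mL=40/89, mR=616/1157; mL+mR=1136/1157 → advance +1; mR−mL=96/1157 → turn +1·90°
n=2: pose=(-5,2,N); sL=20/61, sR=4/5; mL=4/5, mR=172/305; mL+mR=416/305 → advance +1; mR−mL=-72/305 → turn -1·90°
n=3: pose=(-5,3,E); sL=40/49, sR=8/13; mL=8/13, mR=456/637; mL+mR=848/637 → advance +1; mR−mL=64/637 → turn +1·90°
n=4: pose=(-4,3,N); sL=2/5, sR=10/9; mL=10/9, mR=34/45; mL+mR=28/15 → advance +1; mR−mL=-16/45 → turn -1·90°
n=5: pose=(-4,4,E); sL=40/37, sR=8/9; mL=8/9, mR=328/333; mL+mR=208/111 → advance +1; mR−mL=32/333 → turn +1·90°

0 10/37 10/17 10/17 270/629 -6 1 N
1 8/13 40/89 40/89 616/1157 -6 2 E
2 20/61 4/5 4/5 172/305 -5 2 N
3 40/49 8/13 8/13 456/637 -5 3 E
4 2/5 10/9 10/9 34/45 -4 3 N
5 40/37 8/9 8/9 328/333 -4 4 E
final -3 4 N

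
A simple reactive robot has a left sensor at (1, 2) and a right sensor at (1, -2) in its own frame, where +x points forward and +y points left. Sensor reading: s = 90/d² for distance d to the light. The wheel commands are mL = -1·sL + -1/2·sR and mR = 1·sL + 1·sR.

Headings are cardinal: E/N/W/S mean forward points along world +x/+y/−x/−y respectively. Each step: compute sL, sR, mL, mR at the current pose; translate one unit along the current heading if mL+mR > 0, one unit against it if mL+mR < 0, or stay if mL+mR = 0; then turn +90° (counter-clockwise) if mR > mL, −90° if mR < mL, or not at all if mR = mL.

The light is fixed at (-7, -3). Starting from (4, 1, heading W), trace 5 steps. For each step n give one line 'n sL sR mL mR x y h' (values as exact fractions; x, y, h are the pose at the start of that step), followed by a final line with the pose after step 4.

0 45/52 45/68 -2115/1768 675/442 4 1 W
1 10/17 90/73 -1495/1241 2260/1241 3 1 S
2 45/73 45/61 -8775/8906 6030/4453 3 0 E
3 90/97 18/37 -4203/3589 5076/3589 4 0 N
4 45/52 45/68 -2115/1768 675/442 4 1 W
final 3 1 S

n=0: pose=(4,1,W); sL=45/52, sR=45/68; mL=-2115/1768, mR=675/442; mL+mR=45/136 → advance +1; mR−mL=4815/1768 → turn +1·90°
n=1: pose=(3,1,S); sL=10/17, sR=90/73; mL=-1495/1241, mR=2260/1241; mL+mR=45/73 → advance +1; mR−mL=3755/1241 → turn +1·90°
n=2: pose=(3,0,E); sL=45/73, sR=45/61; mL=-8775/8906, mR=6030/4453; mL+mR=45/122 → advance +1; mR−mL=20835/8906 → turn +1·90°
n=3: pose=(4,0,N); sL=90/97, sR=18/37; mL=-4203/3589, mR=5076/3589; mL+mR=9/37 → advance +1; mR−mL=9279/3589 → turn +1·90°
n=4: pose=(4,1,W); sL=45/52, sR=45/68; mL=-2115/1768, mR=675/442; mL+mR=45/136 → advance +1; mR−mL=4815/1768 → turn +1·90°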